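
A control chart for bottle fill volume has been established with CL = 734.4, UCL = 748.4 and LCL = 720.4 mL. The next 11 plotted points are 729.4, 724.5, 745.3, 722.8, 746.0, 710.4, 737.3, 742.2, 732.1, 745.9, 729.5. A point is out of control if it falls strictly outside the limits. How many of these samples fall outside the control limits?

Compare each point to [720.4, 748.4]: sample 6 = 710.4 < LCL.

1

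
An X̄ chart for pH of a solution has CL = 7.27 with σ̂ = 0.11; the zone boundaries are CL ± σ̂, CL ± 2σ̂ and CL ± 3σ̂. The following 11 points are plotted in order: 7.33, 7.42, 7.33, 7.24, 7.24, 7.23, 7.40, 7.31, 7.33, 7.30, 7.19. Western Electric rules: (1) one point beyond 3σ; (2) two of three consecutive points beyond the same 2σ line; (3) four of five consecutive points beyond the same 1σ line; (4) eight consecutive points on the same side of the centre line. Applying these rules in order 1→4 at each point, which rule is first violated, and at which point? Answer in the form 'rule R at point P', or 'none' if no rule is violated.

none

Zone of each point (C = within 1σ̂, B = 1σ̂–2σ̂, A = 2σ̂–3σ̂, * = beyond 3σ̂; sign = side of CL): 1:+C, 2:+B, 3:+C, 4:-C, 5:-C, 6:-C, 7:+B, 8:+C, 9:+C, 10:+C, 11:-C
No rule fires across all 11 points.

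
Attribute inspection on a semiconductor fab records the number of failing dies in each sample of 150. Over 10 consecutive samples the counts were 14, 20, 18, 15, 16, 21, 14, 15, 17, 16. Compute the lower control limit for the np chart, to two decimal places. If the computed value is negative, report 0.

p̄ = Σdᵢ / (k·n) = 166 / (10 × 150) = 0.11067
LCL = np̄ − 3·√(np̄(1−p̄)) = 16.6000 − 3 × 3.8423 = 5.0732

5.07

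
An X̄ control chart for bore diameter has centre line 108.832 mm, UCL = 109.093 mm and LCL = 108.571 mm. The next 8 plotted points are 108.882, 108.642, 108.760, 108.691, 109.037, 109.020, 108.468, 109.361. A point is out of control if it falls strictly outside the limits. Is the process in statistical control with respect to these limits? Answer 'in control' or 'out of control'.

Compare each point to [108.571, 109.093]: sample 7 = 108.468 < LCL; sample 8 = 109.361 > UCL.

out of control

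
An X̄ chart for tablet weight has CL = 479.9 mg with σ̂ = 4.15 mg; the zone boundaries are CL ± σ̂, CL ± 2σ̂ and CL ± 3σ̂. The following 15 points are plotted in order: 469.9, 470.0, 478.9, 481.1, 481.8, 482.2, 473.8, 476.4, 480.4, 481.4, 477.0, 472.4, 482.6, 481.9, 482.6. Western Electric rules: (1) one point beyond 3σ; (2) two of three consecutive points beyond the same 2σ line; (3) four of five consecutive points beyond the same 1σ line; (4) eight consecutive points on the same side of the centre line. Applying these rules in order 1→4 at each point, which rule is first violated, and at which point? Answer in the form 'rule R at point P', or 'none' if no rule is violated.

Zone of each point (C = within 1σ̂, B = 1σ̂–2σ̂, A = 2σ̂–3σ̂, * = beyond 3σ̂; sign = side of CL): 1:-A, 2:-A, 3:-C, 4:+C, 5:+C, 6:+C, 7:-B, 8:-C, 9:+C, 10:+C, 11:-C, 12:-B, 13:+C, 14:+C, 15:+C
Rule 2 (two of three consecutive points beyond the same 2σ limit) is satisfied at point 2.

rule 2 at point 2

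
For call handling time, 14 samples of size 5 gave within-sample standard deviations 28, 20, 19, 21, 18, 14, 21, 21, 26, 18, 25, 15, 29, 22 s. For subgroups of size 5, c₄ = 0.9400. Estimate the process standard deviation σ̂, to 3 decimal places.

22.568

s̄ = (28 + 20 + 19 + 21 + 18 + 14 + 21 + 21 + 26 + 18 + 25 + 15 + 29 + 22) / 14 = 21.2143
σ̂ = s̄ / c₄ = 21.2143 / 0.9400 = 22.5684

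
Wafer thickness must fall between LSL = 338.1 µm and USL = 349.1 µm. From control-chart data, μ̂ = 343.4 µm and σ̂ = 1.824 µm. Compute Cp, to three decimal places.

Cp = (USL − LSL) / (6σ̂) = (349.1 − 338.1) / (6 × 1.824) = 11.0000 / 10.9440 = 1.0051

1.005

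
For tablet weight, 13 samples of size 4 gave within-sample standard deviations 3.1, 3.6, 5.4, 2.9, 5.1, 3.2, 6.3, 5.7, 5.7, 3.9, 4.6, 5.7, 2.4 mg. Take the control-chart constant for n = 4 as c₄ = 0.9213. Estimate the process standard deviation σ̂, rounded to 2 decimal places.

4.81

s̄ = (3.1 + 3.6 + 5.4 + 2.9 + 5.1 + 3.2 + 6.3 + 5.7 + 5.7 + 3.9 + 4.6 + 5.7 + 2.4) / 13 = 4.4308
σ̂ = s̄ / c₄ = 4.4308 / 0.9213 = 4.8093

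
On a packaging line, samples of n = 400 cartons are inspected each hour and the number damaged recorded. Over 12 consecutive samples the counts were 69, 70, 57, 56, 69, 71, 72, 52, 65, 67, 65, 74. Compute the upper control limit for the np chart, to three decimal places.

87.798

p̄ = Σdᵢ / (k·n) = 787 / (12 × 400) = 0.16396
UCL = np̄ + 3·√(np̄(1−p̄)) = 65.5833 + 3 × √(65.5833×0.83604) = 65.5833 + 3 × 7.4048 = 87.7976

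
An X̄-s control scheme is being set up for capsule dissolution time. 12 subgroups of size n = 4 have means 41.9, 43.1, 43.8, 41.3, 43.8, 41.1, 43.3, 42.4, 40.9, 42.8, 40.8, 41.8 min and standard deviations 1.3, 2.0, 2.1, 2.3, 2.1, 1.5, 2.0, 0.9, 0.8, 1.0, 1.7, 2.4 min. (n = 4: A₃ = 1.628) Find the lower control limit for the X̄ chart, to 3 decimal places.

39.523

X̄̄ = (41.9 + 43.1 + 43.8 + 41.3 + 43.8 + 41.1 + 43.3 + 42.4 + 40.9 + 42.8 + 40.8 + 41.8) / 12 = 42.2500
s̄ = (1.3 + 2.0 + 2.1 + 2.3 + 2.1 + 1.5 + 2.0 + 0.9 + 0.8 + 1.0 + 1.7 + 2.4) / 12 = 1.6750
LCL = X̄̄ − A₃·s̄ = 42.2500 − 1.628 × 1.6750 = 39.5231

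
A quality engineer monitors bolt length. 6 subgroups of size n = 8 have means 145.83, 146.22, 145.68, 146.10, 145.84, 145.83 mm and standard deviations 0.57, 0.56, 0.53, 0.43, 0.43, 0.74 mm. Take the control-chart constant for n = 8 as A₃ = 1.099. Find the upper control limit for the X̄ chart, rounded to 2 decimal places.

X̄̄ = (145.83 + 146.22 + 145.68 + 146.10 + 145.84 + 145.83) / 6 = 145.9167
s̄ = (0.57 + 0.56 + 0.53 + 0.43 + 0.43 + 0.74) / 6 = 0.5433
UCL = X̄̄ + A₃·s̄ = 145.9167 + 1.099 × 0.5433 = 146.5138

146.51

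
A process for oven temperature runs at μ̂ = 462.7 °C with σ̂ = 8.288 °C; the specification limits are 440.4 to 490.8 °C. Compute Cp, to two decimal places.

Cp = (USL − LSL) / (6σ̂) = (490.8 − 440.4) / (6 × 8.288) = 50.4000 / 49.7280 = 1.0135

1.01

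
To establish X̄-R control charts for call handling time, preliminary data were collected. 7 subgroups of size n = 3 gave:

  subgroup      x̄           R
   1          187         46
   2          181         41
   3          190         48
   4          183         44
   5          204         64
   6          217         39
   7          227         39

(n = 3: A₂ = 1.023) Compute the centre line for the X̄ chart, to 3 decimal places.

X̄̄ = (187 + 181 + 190 + 183 + 204 + 217 + 227) / 7 = 1389.0000 / 7 = 198.4286
CL = X̄̄ = 198.4286

198.429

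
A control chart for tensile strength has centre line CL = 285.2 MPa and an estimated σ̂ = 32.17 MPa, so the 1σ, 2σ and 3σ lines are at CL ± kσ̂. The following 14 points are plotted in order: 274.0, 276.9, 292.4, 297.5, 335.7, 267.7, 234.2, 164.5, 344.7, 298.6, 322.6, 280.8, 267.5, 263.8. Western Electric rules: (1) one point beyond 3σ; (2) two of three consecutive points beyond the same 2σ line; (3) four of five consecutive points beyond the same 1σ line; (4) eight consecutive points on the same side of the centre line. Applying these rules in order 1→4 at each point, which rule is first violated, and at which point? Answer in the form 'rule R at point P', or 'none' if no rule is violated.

Zone of each point (C = within 1σ̂, B = 1σ̂–2σ̂, A = 2σ̂–3σ̂, * = beyond 3σ̂; sign = side of CL): 1:-C, 2:-C, 3:+C, 4:+C, 5:+B, 6:-C, 7:-B, 8:-*, 9:+B, 10:+C, 11:+B, 12:-C, 13:-C, 14:-C
Rule 1 (one point beyond the 3σ limits) is satisfied at point 8.

rule 1 at point 8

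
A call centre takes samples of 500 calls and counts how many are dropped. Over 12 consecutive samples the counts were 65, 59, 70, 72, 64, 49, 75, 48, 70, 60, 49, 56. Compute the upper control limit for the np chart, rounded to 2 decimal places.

83.44

p̄ = Σdᵢ / (k·n) = 737 / (12 × 500) = 0.12283
UCL = np̄ + 3·√(np̄(1−p̄)) = 61.4167 + 3 × √(61.4167×0.87717) = 61.4167 + 3 × 7.3398 = 83.4361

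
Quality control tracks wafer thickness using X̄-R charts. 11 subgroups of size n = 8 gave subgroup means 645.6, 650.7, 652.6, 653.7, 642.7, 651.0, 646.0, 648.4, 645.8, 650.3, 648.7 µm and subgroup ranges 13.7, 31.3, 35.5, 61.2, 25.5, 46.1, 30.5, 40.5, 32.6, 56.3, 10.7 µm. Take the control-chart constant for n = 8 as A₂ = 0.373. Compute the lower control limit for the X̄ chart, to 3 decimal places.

X̄̄ = (645.6 + 650.7 + 652.6 + 653.7 + 642.7 + 651.0 + 646.0 + 648.4 + 645.8 + 650.3 + 648.7) / 11 = 7135.5000 / 11 = 648.6818
R̄ = (13.7 + 31.3 + 35.5 + 61.2 + 25.5 + 46.1 + 30.5 + 40.5 + 32.6 + 56.3 + 10.7) / 11 = 383.9000 / 11 = 34.9000
LCL = X̄̄ − A₂·R̄ = 648.6818 − 0.373 × 34.9000 = 635.6641

635.664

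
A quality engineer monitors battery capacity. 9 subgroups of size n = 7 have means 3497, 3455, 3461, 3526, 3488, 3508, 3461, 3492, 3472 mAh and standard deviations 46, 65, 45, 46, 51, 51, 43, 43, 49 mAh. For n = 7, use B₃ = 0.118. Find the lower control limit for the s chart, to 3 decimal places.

5.756

s̄ = (46 + 65 + 45 + 46 + 51 + 51 + 43 + 43 + 49) / 9 = 48.7778
LCL_s = B₃·s̄ = 0.118 × 48.7778 = 5.7558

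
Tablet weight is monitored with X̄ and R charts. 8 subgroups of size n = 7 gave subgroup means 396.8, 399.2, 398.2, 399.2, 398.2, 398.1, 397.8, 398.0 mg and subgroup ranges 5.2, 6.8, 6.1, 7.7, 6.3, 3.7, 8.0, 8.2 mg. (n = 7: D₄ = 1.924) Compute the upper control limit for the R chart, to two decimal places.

12.51

R̄ = (5.2 + 6.8 + 6.1 + 7.7 + 6.3 + 3.7 + 8.0 + 8.2) / 8 = 52.0000 / 8 = 6.5000
UCL_R = D₄·R̄ = 1.924 × 6.5000 = 12.5060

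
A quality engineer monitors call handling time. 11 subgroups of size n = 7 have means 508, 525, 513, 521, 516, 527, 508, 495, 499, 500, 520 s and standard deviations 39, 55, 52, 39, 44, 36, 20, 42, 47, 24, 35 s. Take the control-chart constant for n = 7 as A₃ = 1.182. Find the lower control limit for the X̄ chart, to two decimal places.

465.47

X̄̄ = (508 + 525 + 513 + 521 + 516 + 527 + 508 + 495 + 499 + 500 + 520) / 11 = 512.0000
s̄ = (39 + 55 + 52 + 39 + 44 + 36 + 20 + 42 + 47 + 24 + 35) / 11 = 39.3636
LCL = X̄̄ − A₃·s̄ = 512.0000 − 1.182 × 39.3636 = 465.4722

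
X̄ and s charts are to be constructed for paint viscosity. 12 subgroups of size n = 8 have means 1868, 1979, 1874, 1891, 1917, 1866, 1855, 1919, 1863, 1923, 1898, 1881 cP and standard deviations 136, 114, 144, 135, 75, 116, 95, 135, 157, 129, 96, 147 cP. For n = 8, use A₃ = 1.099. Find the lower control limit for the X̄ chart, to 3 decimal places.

X̄̄ = (1868 + 1979 + 1874 + 1891 + 1917 + 1866 + 1855 + 1919 + 1863 + 1923 + 1898 + 1881) / 12 = 1894.5000
s̄ = (136 + 114 + 144 + 135 + 75 + 116 + 95 + 135 + 157 + 129 + 96 + 147) / 12 = 123.2500
LCL = X̄̄ − A₃·s̄ = 1894.5000 − 1.099 × 123.2500 = 1759.0483

1759.048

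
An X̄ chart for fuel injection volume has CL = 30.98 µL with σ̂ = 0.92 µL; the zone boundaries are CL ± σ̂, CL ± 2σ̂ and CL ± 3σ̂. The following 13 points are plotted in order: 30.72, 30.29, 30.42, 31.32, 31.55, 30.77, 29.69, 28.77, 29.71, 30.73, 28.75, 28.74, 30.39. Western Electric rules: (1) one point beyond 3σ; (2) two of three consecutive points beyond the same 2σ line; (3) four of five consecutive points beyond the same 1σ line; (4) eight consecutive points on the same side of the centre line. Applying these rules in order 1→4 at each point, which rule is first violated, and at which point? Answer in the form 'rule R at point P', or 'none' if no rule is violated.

Zone of each point (C = within 1σ̂, B = 1σ̂–2σ̂, A = 2σ̂–3σ̂, * = beyond 3σ̂; sign = side of CL): 1:-C, 2:-C, 3:-C, 4:+C, 5:+C, 6:-C, 7:-B, 8:-A, 9:-B, 10:-C, 11:-A, 12:-A, 13:-C
Rule 3 (four of five consecutive points beyond the same 1σ limit) is satisfied at point 11.

rule 3 at point 11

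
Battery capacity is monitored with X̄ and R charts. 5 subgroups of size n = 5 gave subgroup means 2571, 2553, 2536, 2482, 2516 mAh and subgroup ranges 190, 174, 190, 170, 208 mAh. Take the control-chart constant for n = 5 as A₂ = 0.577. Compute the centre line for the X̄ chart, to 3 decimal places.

X̄̄ = (2571 + 2553 + 2536 + 2482 + 2516) / 5 = 12658.0000 / 5 = 2531.6000
CL = X̄̄ = 2531.6000

2531.600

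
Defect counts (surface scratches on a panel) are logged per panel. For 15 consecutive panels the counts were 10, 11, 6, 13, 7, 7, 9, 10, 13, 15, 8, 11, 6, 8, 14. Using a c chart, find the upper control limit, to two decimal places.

19.29

c̄ = (10 + 11 + 6 + 13 + 7 + 7 + 9 + 10 + 13 + 15 + 8 + 11 + 6 + 8 + 14) / 15 = 148 / 15 = 9.8667
UCL = c̄ + 3√c̄ = 9.8667 + 3 × √9.8667 = 9.8667 + 3 × 3.1411 = 19.2900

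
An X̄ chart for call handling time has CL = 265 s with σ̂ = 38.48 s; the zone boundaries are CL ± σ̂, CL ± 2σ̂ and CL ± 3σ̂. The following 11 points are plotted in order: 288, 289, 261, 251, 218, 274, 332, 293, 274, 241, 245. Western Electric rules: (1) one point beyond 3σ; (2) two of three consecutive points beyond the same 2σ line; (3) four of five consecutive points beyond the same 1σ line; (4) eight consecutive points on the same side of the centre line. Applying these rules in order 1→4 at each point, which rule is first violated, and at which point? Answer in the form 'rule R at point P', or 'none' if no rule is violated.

Zone of each point (C = within 1σ̂, B = 1σ̂–2σ̂, A = 2σ̂–3σ̂, * = beyond 3σ̂; sign = side of CL): 1:+C, 2:+C, 3:-C, 4:-C, 5:-B, 6:+C, 7:+B, 8:+C, 9:+C, 10:-C, 11:-C
No rule fires across all 11 points.

none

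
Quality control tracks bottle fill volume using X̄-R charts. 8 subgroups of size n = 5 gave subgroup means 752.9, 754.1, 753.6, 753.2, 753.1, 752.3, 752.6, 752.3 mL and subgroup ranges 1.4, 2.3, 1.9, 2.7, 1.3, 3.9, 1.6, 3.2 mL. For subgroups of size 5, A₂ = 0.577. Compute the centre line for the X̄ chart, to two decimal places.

753.01

X̄̄ = (752.9 + 754.1 + 753.6 + 753.2 + 753.1 + 752.3 + 752.6 + 752.3) / 8 = 6024.1000 / 8 = 753.0125
CL = X̄̄ = 753.0125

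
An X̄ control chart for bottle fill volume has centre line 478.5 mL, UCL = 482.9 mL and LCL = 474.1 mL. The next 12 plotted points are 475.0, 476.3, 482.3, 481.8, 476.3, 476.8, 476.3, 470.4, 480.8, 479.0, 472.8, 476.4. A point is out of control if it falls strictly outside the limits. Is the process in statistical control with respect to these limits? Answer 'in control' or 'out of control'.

Compare each point to [474.1, 482.9]: sample 8 = 470.4 < LCL; sample 11 = 472.8 < LCL.

out of control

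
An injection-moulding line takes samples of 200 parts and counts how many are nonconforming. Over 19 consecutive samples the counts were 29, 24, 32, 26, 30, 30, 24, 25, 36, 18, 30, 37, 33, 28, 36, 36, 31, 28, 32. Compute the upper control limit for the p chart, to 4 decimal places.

0.2242

p̄ = Σdᵢ / (k·n) = 565 / (19 × 200) = 0.14868
UCL = p̄ + 3·√(p̄(1−p̄)/n) = 0.14868 + 3 × √(0.14868×0.85132/200) = 0.14868 + 3 × 0.02516 = 0.22416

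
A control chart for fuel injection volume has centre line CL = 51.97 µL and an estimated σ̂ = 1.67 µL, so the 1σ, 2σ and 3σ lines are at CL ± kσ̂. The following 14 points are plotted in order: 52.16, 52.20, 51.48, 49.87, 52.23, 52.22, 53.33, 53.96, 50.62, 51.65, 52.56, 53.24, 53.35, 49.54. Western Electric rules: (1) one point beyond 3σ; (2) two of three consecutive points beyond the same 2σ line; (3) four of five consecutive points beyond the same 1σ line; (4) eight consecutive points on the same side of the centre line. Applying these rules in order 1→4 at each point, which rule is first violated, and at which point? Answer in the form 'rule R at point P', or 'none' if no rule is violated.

none

Zone of each point (C = within 1σ̂, B = 1σ̂–2σ̂, A = 2σ̂–3σ̂, * = beyond 3σ̂; sign = side of CL): 1:+C, 2:+C, 3:-C, 4:-B, 5:+C, 6:+C, 7:+C, 8:+B, 9:-C, 10:-C, 11:+C, 12:+C, 13:+C, 14:-B
No rule fires across all 14 points.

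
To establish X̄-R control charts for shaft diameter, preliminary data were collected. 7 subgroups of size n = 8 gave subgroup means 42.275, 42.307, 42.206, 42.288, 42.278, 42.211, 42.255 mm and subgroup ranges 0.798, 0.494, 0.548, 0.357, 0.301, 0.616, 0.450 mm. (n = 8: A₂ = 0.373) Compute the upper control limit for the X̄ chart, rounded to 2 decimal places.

42.45

X̄̄ = (42.275 + 42.307 + 42.206 + 42.288 + 42.278 + 42.211 + 42.255) / 7 = 295.8200 / 7 = 42.2600
R̄ = (0.798 + 0.494 + 0.548 + 0.357 + 0.301 + 0.616 + 0.450) / 7 = 3.5640 / 7 = 0.5091
UCL = X̄̄ + A₂·R̄ = 42.2600 + 0.373 × 0.5091 = 42.4499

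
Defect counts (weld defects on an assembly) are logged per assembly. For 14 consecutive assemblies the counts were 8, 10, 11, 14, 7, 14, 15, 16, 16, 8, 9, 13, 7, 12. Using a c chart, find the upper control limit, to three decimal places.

21.570

c̄ = (8 + 10 + 11 + 14 + 7 + 14 + 15 + 16 + 16 + 8 + 9 + 13 + 7 + 12) / 14 = 160 / 14 = 11.4286
UCL = c̄ + 3√c̄ = 11.4286 + 3 × √11.4286 = 11.4286 + 3 × 3.3806 = 21.5704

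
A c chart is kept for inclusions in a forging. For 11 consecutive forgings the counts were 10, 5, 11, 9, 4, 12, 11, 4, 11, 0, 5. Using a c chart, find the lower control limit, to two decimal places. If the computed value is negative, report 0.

c̄ = (10 + 5 + 11 + 9 + 4 + 12 + 11 + 4 + 11 + 0 + 5) / 11 = 82 / 11 = 7.4545
LCL = c̄ − 3√c̄ = 7.4545 − 3 × 2.7303 = -0.7364 → 0 (cannot be negative)

0.00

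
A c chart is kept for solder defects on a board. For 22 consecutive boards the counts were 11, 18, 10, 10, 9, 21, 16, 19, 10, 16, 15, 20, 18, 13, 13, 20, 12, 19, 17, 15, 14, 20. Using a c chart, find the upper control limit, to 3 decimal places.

c̄ = (11 + 18 + 10 + 10 + 9 + 21 + 16 + 19 + 10 + 16 + 15 + 20 + 18 + 13 + 13 + 20 + 12 + 19 + 17 + 15 + 14 + 20) / 22 = 336 / 22 = 15.2727
UCL = c̄ + 3√c̄ = 15.2727 + 3 × √15.2727 = 15.2727 + 3 × 3.9080 = 26.9968

26.997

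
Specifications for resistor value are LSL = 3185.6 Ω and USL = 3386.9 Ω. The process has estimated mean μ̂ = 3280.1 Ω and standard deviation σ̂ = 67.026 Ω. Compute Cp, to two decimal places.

0.50

Cp = (USL − LSL) / (6σ̂) = (3386.9 − 3185.6) / (6 × 67.026) = 201.3000 / 402.1560 = 0.5006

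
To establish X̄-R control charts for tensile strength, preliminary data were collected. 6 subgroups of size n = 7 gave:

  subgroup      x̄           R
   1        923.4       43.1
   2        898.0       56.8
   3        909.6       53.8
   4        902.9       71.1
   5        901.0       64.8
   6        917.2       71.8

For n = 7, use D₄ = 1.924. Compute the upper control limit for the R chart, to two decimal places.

115.89

R̄ = (43.1 + 56.8 + 53.8 + 71.1 + 64.8 + 71.8) / 6 = 361.4000 / 6 = 60.2333
UCL_R = D₄·R̄ = 1.924 × 60.2333 = 115.8889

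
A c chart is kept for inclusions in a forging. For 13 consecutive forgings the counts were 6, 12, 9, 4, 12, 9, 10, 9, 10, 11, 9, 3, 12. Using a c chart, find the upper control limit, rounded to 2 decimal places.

c̄ = (6 + 12 + 9 + 4 + 12 + 9 + 10 + 9 + 10 + 11 + 9 + 3 + 12) / 13 = 116 / 13 = 8.9231
UCL = c̄ + 3√c̄ = 8.9231 + 3 × √8.9231 = 8.9231 + 3 × 2.9872 = 17.8845

17.88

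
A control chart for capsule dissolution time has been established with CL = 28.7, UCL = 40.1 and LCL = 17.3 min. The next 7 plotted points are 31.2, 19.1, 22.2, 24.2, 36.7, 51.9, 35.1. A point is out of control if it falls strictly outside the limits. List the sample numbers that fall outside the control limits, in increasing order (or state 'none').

6

Compare each point to [17.3, 40.1]: sample 6 = 51.9 > UCL.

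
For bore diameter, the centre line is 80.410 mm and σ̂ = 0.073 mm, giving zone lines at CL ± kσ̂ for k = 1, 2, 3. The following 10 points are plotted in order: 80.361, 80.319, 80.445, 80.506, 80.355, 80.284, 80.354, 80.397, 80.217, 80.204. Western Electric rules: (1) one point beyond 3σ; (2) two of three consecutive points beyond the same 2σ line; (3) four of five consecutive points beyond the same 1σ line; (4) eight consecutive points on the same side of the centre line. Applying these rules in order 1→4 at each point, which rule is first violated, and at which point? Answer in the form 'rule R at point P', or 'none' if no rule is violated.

rule 2 at point 10

Zone of each point (C = within 1σ̂, B = 1σ̂–2σ̂, A = 2σ̂–3σ̂, * = beyond 3σ̂; sign = side of CL): 1:-C, 2:-B, 3:+C, 4:+B, 5:-C, 6:-B, 7:-C, 8:-C, 9:-A, 10:-A
Rule 2 (two of three consecutive points beyond the same 2σ limit) is satisfied at point 10.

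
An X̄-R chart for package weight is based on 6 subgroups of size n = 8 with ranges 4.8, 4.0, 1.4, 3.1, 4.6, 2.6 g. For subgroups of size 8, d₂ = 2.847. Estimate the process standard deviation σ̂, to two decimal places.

R̄ = (4.8 + 4.0 + 1.4 + 3.1 + 4.6 + 2.6) / 6 = 3.4167
σ̂ = R̄ / d₂ = 3.4167 / 2.847 = 1.2001

1.20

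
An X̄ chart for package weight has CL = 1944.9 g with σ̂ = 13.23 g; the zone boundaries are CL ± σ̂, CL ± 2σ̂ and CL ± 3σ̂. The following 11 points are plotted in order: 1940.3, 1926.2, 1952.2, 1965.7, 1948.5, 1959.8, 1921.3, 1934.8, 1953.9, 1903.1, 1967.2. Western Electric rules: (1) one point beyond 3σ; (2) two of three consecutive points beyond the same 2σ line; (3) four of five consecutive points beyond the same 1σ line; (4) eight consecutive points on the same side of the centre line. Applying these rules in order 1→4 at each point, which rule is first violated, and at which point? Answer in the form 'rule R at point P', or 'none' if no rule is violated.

rule 1 at point 10

Zone of each point (C = within 1σ̂, B = 1σ̂–2σ̂, A = 2σ̂–3σ̂, * = beyond 3σ̂; sign = side of CL): 1:-C, 2:-B, 3:+C, 4:+B, 5:+C, 6:+B, 7:-B, 8:-C, 9:+C, 10:-*, 11:+B
Rule 1 (one point beyond the 3σ limits) is satisfied at point 10.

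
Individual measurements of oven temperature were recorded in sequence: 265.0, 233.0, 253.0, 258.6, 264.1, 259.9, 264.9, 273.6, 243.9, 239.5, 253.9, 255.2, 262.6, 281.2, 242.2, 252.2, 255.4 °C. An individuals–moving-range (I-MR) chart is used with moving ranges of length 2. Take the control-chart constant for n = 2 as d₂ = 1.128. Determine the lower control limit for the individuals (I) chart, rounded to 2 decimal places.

221.62

X̄ = (265.0 + 233.0 + 253.0 + 258.6 + 264.1 + 259.9 + 264.9 + 273.6 + 243.9 + 239.5 + 253.9 + 255.2 + 262.6 + 281.2 + 242.2 + 252.2 + 255.4) / 17 = 256.3647
Moving ranges: 32.0, 20.0, 5.6, 5.5, 4.2, 5.0, 8.7, 29.7, 4.4, 14.4, 1.3, 7.4, 18.6, 39.0, 10.0, 3.2; M̄R̄ = 209.0000 / 16 = 13.0625
LCL = X̄ − 3·M̄R̄/d₂ = 256.3647 − 3 × 13.0625 / 1.128 = 221.6240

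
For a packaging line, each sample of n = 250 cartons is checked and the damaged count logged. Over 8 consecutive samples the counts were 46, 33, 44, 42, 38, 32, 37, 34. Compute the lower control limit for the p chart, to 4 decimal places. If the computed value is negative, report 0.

0.0847

p̄ = Σdᵢ / (k·n) = 306 / (8 × 250) = 0.15300
LCL = p̄ − 3·√(p̄(1−p̄)/n) = 0.15300 − 3 × 0.02277 = 0.08470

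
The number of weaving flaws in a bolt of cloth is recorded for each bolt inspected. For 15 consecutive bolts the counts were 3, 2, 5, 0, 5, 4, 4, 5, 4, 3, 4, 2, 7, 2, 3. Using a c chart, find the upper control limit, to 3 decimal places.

9.172

c̄ = (3 + 2 + 5 + 0 + 5 + 4 + 4 + 5 + 4 + 3 + 4 + 2 + 7 + 2 + 3) / 15 = 53 / 15 = 3.5333
UCL = c̄ + 3√c̄ = 3.5333 + 3 × √3.5333 = 3.5333 + 3 × 1.8797 = 9.1725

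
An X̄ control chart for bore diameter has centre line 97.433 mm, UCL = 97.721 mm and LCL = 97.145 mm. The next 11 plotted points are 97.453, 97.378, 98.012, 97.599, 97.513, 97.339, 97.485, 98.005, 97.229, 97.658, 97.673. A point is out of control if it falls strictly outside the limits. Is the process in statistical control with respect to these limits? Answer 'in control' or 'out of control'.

out of control

Compare each point to [97.145, 97.721]: sample 3 = 98.012 > UCL; sample 8 = 98.005 > UCL.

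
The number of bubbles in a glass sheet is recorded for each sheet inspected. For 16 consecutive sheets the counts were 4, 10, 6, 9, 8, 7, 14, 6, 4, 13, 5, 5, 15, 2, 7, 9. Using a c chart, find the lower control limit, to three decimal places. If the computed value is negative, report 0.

c̄ = (4 + 10 + 6 + 9 + 8 + 7 + 14 + 6 + 4 + 13 + 5 + 5 + 15 + 2 + 7 + 9) / 16 = 124 / 16 = 7.7500
LCL = c̄ − 3√c̄ = 7.7500 − 3 × 2.7839 = -0.6016 → 0 (cannot be negative)

0.000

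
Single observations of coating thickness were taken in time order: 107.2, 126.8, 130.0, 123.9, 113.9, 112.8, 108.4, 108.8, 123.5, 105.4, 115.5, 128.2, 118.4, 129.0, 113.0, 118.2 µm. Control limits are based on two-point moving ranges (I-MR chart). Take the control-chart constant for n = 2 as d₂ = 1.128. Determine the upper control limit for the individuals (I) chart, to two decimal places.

142.86

X̄ = (107.2 + 126.8 + 130.0 + 123.9 + 113.9 + 112.8 + 108.4 + 108.8 + 123.5 + 105.4 + 115.5 + 128.2 + 118.4 + 129.0 + 113.0 + 118.2) / 16 = 117.6875
Moving ranges: 19.6, 3.2, 6.1, 10.0, 1.1, 4.4, 0.4, 14.7, 18.1, 10.1, 12.7, 9.8, 10.6, 16.0, 5.2; M̄R̄ = 142.0000 / 15 = 9.4667
UCL = X̄ + 3·M̄R̄/d₂ = 117.6875 + 3 × 9.4667 / 1.128 = 142.8648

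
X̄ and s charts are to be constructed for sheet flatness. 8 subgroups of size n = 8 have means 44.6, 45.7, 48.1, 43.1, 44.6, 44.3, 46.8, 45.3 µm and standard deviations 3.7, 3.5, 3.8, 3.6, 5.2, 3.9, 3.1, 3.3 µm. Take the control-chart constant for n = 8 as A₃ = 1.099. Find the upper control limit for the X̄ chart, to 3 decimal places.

X̄̄ = (44.6 + 45.7 + 48.1 + 43.1 + 44.6 + 44.3 + 46.8 + 45.3) / 8 = 45.3125
s̄ = (3.7 + 3.5 + 3.8 + 3.6 + 5.2 + 3.9 + 3.1 + 3.3) / 8 = 3.7625
UCL = X̄̄ + A₃·s̄ = 45.3125 + 1.099 × 3.7625 = 49.4475

49.447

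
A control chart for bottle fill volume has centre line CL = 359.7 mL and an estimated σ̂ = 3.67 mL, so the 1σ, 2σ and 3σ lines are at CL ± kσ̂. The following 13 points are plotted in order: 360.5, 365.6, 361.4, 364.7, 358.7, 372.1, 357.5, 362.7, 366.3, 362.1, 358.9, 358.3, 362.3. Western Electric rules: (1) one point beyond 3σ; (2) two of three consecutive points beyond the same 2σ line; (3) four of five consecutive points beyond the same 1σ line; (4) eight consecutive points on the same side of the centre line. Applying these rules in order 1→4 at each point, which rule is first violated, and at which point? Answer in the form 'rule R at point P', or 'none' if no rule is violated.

rule 1 at point 6

Zone of each point (C = within 1σ̂, B = 1σ̂–2σ̂, A = 2σ̂–3σ̂, * = beyond 3σ̂; sign = side of CL): 1:+C, 2:+B, 3:+C, 4:+B, 5:-C, 6:+*, 7:-C, 8:+C, 9:+B, 10:+C, 11:-C, 12:-C, 13:+C
Rule 1 (one point beyond the 3σ limits) is satisfied at point 6.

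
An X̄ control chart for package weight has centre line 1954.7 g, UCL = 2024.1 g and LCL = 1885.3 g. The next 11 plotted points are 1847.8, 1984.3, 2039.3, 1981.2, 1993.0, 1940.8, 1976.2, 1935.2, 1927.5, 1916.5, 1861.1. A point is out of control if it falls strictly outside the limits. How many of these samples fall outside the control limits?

Compare each point to [1885.3, 2024.1]: sample 1 = 1847.8 < LCL; sample 3 = 2039.3 > UCL; sample 11 = 1861.1 < LCL.

3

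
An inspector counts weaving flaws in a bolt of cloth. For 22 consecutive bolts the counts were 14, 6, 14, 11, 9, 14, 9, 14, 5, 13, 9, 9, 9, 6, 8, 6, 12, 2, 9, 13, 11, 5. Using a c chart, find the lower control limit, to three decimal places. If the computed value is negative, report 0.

c̄ = (14 + 6 + 14 + 11 + 9 + 14 + 9 + 14 + 5 + 13 + 9 + 9 + 9 + 6 + 8 + 6 + 12 + 2 + 9 + 13 + 11 + 5) / 22 = 208 / 22 = 9.4545
LCL = c̄ − 3√c̄ = 9.4545 − 3 × 3.0748 = 0.2301

0.230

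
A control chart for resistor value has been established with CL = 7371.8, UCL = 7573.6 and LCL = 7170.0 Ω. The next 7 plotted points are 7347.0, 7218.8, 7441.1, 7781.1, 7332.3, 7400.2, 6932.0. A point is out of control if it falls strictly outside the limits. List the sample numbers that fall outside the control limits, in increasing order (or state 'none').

4, 7

Compare each point to [7170.0, 7573.6]: sample 4 = 7781.1 > UCL; sample 7 = 6932.0 < LCL.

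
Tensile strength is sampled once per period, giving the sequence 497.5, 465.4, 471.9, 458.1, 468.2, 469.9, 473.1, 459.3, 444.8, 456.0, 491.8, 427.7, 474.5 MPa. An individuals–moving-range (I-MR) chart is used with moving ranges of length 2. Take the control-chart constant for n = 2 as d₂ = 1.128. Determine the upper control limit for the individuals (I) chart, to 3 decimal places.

X̄ = (497.5 + 465.4 + 471.9 + 458.1 + 468.2 + 469.9 + 473.1 + 459.3 + 444.8 + 456.0 + 491.8 + 427.7 + 474.5) / 13 = 466.0154
Moving ranges: 32.1, 6.5, 13.8, 10.1, 1.7, 3.2, 13.8, 14.5, 11.2, 35.8, 64.1, 46.8; M̄R̄ = 253.6000 / 12 = 21.1333
UCL = X̄ + 3·M̄R̄/d₂ = 466.0154 + 3 × 21.1333 / 1.128 = 522.2211

522.221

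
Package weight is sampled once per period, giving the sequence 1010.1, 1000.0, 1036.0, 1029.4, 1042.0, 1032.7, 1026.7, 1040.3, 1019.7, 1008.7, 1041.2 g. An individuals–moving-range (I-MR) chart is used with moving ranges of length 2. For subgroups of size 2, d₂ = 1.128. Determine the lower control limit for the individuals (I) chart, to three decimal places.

X̄ = (1010.1 + 1000.0 + 1036.0 + 1029.4 + 1042.0 + 1032.7 + 1026.7 + 1040.3 + 1019.7 + 1008.7 + 1041.2) / 11 = 1026.0727
Moving ranges: 10.1, 36.0, 6.6, 12.6, 9.3, 6.0, 13.6, 20.6, 11.0, 32.5; M̄R̄ = 158.3000 / 10 = 15.8300
LCL = X̄ − 3·M̄R̄/d₂ = 1026.0727 − 3 × 15.8300 / 1.128 = 983.9717

983.972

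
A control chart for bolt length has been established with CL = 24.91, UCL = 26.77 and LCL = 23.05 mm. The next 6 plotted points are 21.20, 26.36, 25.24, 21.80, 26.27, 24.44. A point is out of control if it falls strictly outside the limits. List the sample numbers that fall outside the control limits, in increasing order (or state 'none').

Compare each point to [23.05, 26.77]: sample 1 = 21.20 < LCL; sample 4 = 21.80 < LCL.

1, 4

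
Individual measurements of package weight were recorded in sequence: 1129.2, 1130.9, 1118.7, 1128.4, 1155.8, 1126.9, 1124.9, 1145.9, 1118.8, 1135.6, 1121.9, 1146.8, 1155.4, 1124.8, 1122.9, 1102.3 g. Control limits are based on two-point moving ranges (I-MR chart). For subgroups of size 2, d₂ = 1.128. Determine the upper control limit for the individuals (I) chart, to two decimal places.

1174.39

X̄ = (1129.2 + 1130.9 + 1118.7 + 1128.4 + 1155.8 + 1126.9 + 1124.9 + 1145.9 + 1118.8 + 1135.6 + 1121.9 + 1146.8 + 1155.4 + 1124.8 + 1122.9 + 1102.3) / 16 = 1130.5750
Moving ranges: 1.7, 12.2, 9.7, 27.4, 28.9, 2.0, 21.0, 27.1, 16.8, 13.7, 24.9, 8.6, 30.6, 1.9, 20.6; M̄R̄ = 247.1000 / 15 = 16.4733
UCL = X̄ + 3·M̄R̄/d₂ = 1130.5750 + 3 × 16.4733 / 1.128 = 1174.3871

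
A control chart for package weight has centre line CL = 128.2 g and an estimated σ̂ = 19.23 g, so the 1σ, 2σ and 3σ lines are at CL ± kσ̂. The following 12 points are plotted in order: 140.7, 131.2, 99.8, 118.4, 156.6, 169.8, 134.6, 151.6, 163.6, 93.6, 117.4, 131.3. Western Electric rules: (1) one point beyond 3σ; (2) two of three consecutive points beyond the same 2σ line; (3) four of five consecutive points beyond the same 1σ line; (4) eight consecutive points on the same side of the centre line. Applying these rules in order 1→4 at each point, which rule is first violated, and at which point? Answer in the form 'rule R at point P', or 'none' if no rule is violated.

rule 3 at point 9

Zone of each point (C = within 1σ̂, B = 1σ̂–2σ̂, A = 2σ̂–3σ̂, * = beyond 3σ̂; sign = side of CL): 1:+C, 2:+C, 3:-B, 4:-C, 5:+B, 6:+A, 7:+C, 8:+B, 9:+B, 10:-B, 11:-C, 12:+C
Rule 3 (four of five consecutive points beyond the same 1σ limit) is satisfied at point 9.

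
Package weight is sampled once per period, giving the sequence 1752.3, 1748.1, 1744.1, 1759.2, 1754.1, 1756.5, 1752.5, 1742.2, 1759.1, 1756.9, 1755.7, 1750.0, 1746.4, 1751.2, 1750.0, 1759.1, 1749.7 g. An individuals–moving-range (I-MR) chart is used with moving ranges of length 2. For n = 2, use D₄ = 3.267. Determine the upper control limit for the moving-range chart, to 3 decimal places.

20.255

Moving ranges: 4.2, 4.0, 15.1, 5.1, 2.4, 4.0, 10.3, 16.9, 2.2, 1.2, 5.7, 3.6, 4.8, 1.2, 9.1, 9.4; M̄R̄ = 99.2000 / 16 = 6.2000
UCL_MR = D₄·M̄R̄ = 3.267 × 6.2000 = 20.2554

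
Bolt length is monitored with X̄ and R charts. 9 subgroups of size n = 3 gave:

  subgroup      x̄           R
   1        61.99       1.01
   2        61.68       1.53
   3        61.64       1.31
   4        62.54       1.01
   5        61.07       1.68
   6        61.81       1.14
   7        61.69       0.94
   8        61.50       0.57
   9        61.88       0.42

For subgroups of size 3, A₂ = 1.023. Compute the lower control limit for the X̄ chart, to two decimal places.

60.66

X̄̄ = (61.99 + 61.68 + 61.64 + 62.54 + 61.07 + 61.81 + 61.69 + 61.50 + 61.88) / 9 = 555.8000 / 9 = 61.7556
R̄ = (1.01 + 1.53 + 1.31 + 1.01 + 1.68 + 1.14 + 0.94 + 0.57 + 0.42) / 9 = 9.6100 / 9 = 1.0678
LCL = X̄̄ − A₂·R̄ = 61.7556 − 1.023 × 1.0678 = 60.6632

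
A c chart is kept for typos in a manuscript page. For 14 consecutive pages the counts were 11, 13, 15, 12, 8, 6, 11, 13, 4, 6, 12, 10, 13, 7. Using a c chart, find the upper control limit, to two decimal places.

19.59

c̄ = (11 + 13 + 15 + 12 + 8 + 6 + 11 + 13 + 4 + 6 + 12 + 10 + 13 + 7) / 14 = 141 / 14 = 10.0714
UCL = c̄ + 3√c̄ = 10.0714 + 3 × √10.0714 = 10.0714 + 3 × 3.1736 = 19.5921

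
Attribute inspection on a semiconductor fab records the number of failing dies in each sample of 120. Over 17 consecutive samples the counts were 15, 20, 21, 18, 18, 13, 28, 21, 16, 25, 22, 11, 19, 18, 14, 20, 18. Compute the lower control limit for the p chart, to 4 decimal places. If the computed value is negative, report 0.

0.0562

p̄ = Σdᵢ / (k·n) = 317 / (17 × 120) = 0.15539
LCL = p̄ − 3·√(p̄(1−p̄)/n) = 0.15539 − 3 × 0.03307 = 0.05618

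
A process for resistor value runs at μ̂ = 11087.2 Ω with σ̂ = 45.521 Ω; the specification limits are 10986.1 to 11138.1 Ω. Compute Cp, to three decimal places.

Cp = (USL − LSL) / (6σ̂) = (11138.1 − 10986.1) / (6 × 45.521) = 152.0000 / 273.1260 = 0.5565

0.557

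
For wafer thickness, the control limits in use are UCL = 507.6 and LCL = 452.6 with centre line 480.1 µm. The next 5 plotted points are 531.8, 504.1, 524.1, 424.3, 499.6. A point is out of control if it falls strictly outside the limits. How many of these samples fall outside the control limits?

3

Compare each point to [452.6, 507.6]: sample 1 = 531.8 > UCL; sample 3 = 524.1 > UCL; sample 4 = 424.3 < LCL.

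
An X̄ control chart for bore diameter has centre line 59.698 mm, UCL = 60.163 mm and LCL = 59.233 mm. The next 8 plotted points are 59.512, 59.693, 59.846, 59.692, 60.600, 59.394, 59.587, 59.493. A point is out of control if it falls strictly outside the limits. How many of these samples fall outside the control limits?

1

Compare each point to [59.233, 60.163]: sample 5 = 60.600 > UCL.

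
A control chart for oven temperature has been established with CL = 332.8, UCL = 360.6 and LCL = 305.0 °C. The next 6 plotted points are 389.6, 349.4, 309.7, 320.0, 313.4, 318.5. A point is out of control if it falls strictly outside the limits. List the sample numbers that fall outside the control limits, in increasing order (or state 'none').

Compare each point to [305.0, 360.6]: sample 1 = 389.6 > UCL.

1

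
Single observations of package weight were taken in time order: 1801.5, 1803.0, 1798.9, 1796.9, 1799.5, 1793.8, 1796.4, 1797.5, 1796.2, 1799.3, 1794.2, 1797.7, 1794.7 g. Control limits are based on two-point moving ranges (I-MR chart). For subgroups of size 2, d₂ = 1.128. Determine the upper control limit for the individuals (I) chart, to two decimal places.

1805.55

X̄ = (1801.5 + 1803.0 + 1798.9 + 1796.9 + 1799.5 + 1793.8 + 1796.4 + 1797.5 + 1796.2 + 1799.3 + 1794.2 + 1797.7 + 1794.7) / 13 = 1797.6615
Moving ranges: 1.5, 4.1, 2.0, 2.6, 5.7, 2.6, 1.1, 1.3, 3.1, 5.1, 3.5, 3.0; M̄R̄ = 35.6000 / 12 = 2.9667
UCL = X̄ + 3·M̄R̄/d₂ = 1797.6615 + 3 × 2.9667 / 1.128 = 1805.5516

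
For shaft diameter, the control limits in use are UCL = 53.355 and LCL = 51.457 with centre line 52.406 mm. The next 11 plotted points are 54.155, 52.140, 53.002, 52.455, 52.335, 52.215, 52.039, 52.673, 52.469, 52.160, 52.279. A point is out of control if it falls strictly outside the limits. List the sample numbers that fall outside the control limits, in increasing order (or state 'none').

1

Compare each point to [51.457, 53.355]: sample 1 = 54.155 > UCL.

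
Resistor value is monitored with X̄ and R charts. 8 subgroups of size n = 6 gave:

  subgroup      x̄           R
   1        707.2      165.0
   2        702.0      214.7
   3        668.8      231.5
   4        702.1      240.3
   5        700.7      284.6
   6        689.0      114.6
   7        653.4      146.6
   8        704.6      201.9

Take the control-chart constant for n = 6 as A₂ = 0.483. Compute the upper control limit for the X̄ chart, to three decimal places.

787.527

X̄̄ = (707.2 + 702.0 + 668.8 + 702.1 + 700.7 + 689.0 + 653.4 + 704.6) / 8 = 5527.8000 / 8 = 690.9750
R̄ = (165.0 + 214.7 + 231.5 + 240.3 + 284.6 + 114.6 + 146.6 + 201.9) / 8 = 1599.2000 / 8 = 199.9000
UCL = X̄̄ + A₂·R̄ = 690.9750 + 0.483 × 199.9000 = 787.5267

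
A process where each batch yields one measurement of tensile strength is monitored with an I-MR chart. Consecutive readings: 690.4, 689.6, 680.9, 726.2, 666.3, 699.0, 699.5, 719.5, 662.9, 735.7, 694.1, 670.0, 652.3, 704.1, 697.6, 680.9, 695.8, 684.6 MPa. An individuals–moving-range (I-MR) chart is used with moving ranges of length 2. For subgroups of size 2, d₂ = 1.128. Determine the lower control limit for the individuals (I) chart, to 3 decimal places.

616.258

X̄ = (690.4 + 689.6 + 680.9 + 726.2 + 666.3 + 699.0 + 699.5 + 719.5 + 662.9 + 735.7 + 694.1 + 670.0 + 652.3 + 704.1 + 697.6 + 680.9 + 695.8 + 684.6) / 18 = 691.6333
Moving ranges: 0.8, 8.7, 45.3, 59.9, 32.7, 0.5, 20.0, 56.6, 72.8, 41.6, 24.1, 17.7, 51.8, 6.5, 16.7, 14.9, 11.2; M̄R̄ = 481.8000 / 17 = 28.3412
LCL = X̄ − 3·M̄R̄/d₂ = 691.6333 − 3 × 28.3412 / 1.128 = 616.2579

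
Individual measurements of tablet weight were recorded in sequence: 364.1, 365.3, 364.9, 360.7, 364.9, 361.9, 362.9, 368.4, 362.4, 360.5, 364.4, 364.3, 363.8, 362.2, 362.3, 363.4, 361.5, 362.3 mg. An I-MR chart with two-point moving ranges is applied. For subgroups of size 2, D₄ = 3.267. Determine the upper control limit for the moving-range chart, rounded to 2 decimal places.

Moving ranges: 1.2, 0.4, 4.2, 4.2, 3.0, 1.0, 5.5, 6.0, 1.9, 3.9, 0.1, 0.5, 1.6, 0.1, 1.1, 1.9, 0.8; M̄R̄ = 37.4000 / 17 = 2.2000
UCL_MR = D₄·M̄R̄ = 3.267 × 2.2000 = 7.1874

7.19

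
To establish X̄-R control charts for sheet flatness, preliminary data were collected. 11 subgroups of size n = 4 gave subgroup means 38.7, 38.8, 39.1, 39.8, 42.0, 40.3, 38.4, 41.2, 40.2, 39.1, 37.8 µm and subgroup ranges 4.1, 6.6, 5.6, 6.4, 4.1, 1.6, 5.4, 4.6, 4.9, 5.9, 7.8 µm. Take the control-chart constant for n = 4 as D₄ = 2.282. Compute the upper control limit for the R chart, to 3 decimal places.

R̄ = (4.1 + 6.6 + 5.6 + 6.4 + 4.1 + 1.6 + 5.4 + 4.6 + 4.9 + 5.9 + 7.8) / 11 = 57.0000 / 11 = 5.1818
UCL_R = D₄·R̄ = 2.282 × 5.1818 = 11.8249

11.825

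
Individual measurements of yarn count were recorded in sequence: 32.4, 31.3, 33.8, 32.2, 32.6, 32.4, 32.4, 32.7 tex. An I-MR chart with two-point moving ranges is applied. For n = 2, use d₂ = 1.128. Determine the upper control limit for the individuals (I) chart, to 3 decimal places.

X̄ = (32.4 + 31.3 + 33.8 + 32.2 + 32.6 + 32.4 + 32.4 + 32.7) / 8 = 32.4750
Moving ranges: 1.1, 2.5, 1.6, 0.4, 0.2, 0.0, 0.3; M̄R̄ = 6.1000 / 7 = 0.8714
UCL = X̄ + 3·M̄R̄/d₂ = 32.4750 + 3 × 0.8714 / 1.128 = 34.7926

34.793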